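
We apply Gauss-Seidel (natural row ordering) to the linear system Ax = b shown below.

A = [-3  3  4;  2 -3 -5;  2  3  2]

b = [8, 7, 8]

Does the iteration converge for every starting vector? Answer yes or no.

no

A = D + L + U where D = diag(-3, -3, 2).
T_GS = -(D+L)⁻¹U: row 0 first, T[0,1] = -(3)/(-3) = +1.0000; later rows by forward substitution.
  T[0,:] = [+0.0000 +1.0000 +1.3333]
  T[1,:] = [+0.0000 +0.6667 -0.7778]
  T[2,:] = [+0.0000 -2.0000 -0.1667]
moduli |λ_i(T)| = 1.5650, 1.0650, 0.0000.
spectral radius ρ = 1.5650; 1.5650 > 1, so it fails to converge.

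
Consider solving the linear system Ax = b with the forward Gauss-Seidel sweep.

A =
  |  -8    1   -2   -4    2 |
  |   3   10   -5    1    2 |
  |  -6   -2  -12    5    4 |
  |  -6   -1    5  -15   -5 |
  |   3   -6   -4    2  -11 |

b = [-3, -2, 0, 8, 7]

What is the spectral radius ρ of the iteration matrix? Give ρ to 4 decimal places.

A = D + L + U where D = diag(-8, 10, -12, -15, -11).
GS T = -(D+L)⁻¹U: row 0 first, T[0,2] = -(-2)/(-8) = -0.2500; later rows by forward substitution.
  T[0,:] = [+0.0000 +0.1250 -0.2500 -0.5000 +0.2500]
  T[1,:] = [+0.0000 -0.0375 +0.5750 +0.0500 -0.2750]
  T[2,:] = [+0.0000 -0.0563 +0.0292 +0.6583 +0.2542]
  T[3,:] = [+0.0000 -0.0663 +0.0714 +0.4161 -0.3303]
  T[4,:] = [+0.0000 +0.0630 -0.3794 -0.3274 +0.0657]
|roots of det(T-λI)|: 0.6751, 0.3970, 0.3970, 0.0222, 0.0000.
ρ = 0.6751; 0.6751 < 1: convergent.

0.6751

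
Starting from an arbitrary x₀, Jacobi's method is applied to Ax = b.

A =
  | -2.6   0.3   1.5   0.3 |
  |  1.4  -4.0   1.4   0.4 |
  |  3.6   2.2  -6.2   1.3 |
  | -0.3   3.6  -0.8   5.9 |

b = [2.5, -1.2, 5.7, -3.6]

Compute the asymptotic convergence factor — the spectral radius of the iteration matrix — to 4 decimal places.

Split A = D + L + U, D = diag(-2.6, -4, -6.2, 5.9).
Jacobi: T = -D⁻¹(L+U), T[0,1] = -(0.3)/(-2.6) = +0.1154; T[0,0] = 0.
  T[0,:] = [+0.0000 +0.1154 +0.5769 +0.1154]
  T[1,:] = [+0.3500 +0.0000 +0.3500 +0.1000]
  T[2,:] = [+0.5806 +0.3548 +0.0000 +0.2097]
  T[3,:] = [+0.0508 -0.6102 +0.1356 +0.0000]
eigenvalue magnitudes: 0.7098, 0.5862, 0.2746, 0.1510.
ρ(T) = max|λ| = 0.7098; 0.7098 < 1 ⇒ converges.

0.7098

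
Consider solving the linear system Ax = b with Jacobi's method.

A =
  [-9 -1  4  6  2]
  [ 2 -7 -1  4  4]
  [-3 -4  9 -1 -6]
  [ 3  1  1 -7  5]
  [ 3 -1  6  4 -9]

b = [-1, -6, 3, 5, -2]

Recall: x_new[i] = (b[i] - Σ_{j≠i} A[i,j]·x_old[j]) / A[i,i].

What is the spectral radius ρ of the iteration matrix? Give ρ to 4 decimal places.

Let D = diag(-9, -7, 9, -7, -9); L, U the strict triangles.
Jacobi T = -D⁻¹(L+U): T[2,1] = -(-4)/(9) = +0.4444; T[2,2] = 0.
  T[0,:] = [+0.0000, -0.1111, +0.4444, +0.6667, +0.2222]
  T[1,:] = [+0.2857, +0.0000, -0.1429, +0.5714, +0.5714]
  T[2,:] = [+0.3333, +0.4444, +0.0000, +0.1111, +0.6667]
  T[3,:] = [+0.4286, +0.1429, +0.1429, +0.0000, +0.7143]
  T[4,:] = [+0.3333, -0.1111, +0.6667, +0.4444, +0.0000]
eigenvalue magnitudes: 1.3792, 0.7919, 0.3774, 0.3774, 0.2803.
spectral radius ρ = 1.3792; 1.3792 > 1, so it fails to converge.

1.3792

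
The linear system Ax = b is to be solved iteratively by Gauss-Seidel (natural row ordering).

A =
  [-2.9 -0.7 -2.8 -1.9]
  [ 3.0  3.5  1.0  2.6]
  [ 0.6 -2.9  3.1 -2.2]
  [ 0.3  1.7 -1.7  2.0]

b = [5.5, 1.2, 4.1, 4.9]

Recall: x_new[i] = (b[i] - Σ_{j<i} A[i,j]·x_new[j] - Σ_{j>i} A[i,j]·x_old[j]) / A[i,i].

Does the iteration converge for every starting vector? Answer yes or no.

Diagonal D = diag(-2.9, 3.5, 3.1, 2); L, U strict lower/upper.
T_GS = -(D+L)⁻¹U: row 0 first, T[0,1] = -(-0.7)/(-2.9) = -0.2414; later rows by forward substitution.
  T[0,:] = [+0.0000 -0.2414 -0.9655 -0.6552]
  T[1,:] = [+0.0000 +0.2069 +0.5419 -0.1813]
  T[2,:] = [+0.0000 +0.2403 +0.6938 +0.6669]
  T[3,:] = [+0.0000 +0.0646 +0.2740 +0.8192]
|eigenvalues of T|: 1.2517, 0.4804, 0.0122, 0.0000.
ρ = 1.2517; 1.2517 > 1: divergent.

no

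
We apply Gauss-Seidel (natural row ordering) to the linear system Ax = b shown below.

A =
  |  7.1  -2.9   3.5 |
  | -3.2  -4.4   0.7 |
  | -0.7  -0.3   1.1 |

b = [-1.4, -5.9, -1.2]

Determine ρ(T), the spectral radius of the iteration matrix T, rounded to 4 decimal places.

Diagonal D = diag(7.1, -4.4, 1.1); L, U strict lower/upper.
GS T = -(D+L)⁻¹U: row 0 first, T[0,1] = -(-2.9)/(7.1) = +0.4085; later rows by forward substitution.
  T[0,:] = [+0.0000 +0.4085 -0.4930]
  T[1,:] = [+0.0000 -0.2971 +0.5176]
  T[2,:] = [+0.0000 +0.1789 -0.1725]
|roots of det(T-λI)|: 0.5454, 0.0758, 0.0000.
ρ = 0.5454; 0.5454 < 1 ⇒ converges.

0.5454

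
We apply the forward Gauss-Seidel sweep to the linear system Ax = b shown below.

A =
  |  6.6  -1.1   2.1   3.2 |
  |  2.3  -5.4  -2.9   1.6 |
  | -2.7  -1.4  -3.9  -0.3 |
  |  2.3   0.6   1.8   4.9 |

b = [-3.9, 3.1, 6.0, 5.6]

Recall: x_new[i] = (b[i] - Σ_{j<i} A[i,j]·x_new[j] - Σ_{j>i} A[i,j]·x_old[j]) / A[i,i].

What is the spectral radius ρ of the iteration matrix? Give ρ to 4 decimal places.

Diagonal D = diag(6.6, -5.4, -3.9, 4.9); L, U strict lower/upper.
T_GS = -(D+L)⁻¹U: row 0 first, T[0,3] = -(3.2)/(6.6) = -0.4848; later rows by forward substitution.
  T[0,:] = [+0.0000, +0.1667, -0.3182, -0.4848]
  T[1,:] = [+0.0000, +0.0710, -0.6726, +0.0898]
  T[2,:] = [+0.0000, -0.1409, +0.4617, +0.2265]
  T[3,:] = [+0.0000, -0.0352, +0.0621, +0.1334]
|λ(T)| sorted: 0.6614, 0.0723, 0.0676, 0.0000.
ρ = 0.6614; 0.6614 < 1, so it converges for any x₀.

0.6614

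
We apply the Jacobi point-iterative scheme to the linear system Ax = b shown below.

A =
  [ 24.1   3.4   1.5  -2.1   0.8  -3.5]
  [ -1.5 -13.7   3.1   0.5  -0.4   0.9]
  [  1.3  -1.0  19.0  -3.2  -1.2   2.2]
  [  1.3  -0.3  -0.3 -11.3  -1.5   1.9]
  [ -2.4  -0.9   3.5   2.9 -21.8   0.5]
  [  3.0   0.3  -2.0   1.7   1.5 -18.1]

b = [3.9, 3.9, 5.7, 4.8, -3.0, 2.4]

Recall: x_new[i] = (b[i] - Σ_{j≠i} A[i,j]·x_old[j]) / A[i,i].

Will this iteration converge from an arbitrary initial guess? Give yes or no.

Split A = D + L + U, D = diag(24.1, -13.7, 19, -11.3, -21.8, -18.1).
Jacobi: T = -D⁻¹(L+U), T[2,5] = -(2.2)/(19) = -0.1158; T[2,2] = 0.
  T[0,:] = [+0.0000, -0.1411, -0.0622, +0.0871, -0.0332, +0.1452]
  T[1,:] = [-0.1095, +0.0000, +0.2263, +0.0365, -0.0292, +0.0657]
  T[2,:] = [-0.0684, +0.0526, +0.0000, +0.1684, +0.0632, -0.1158]
  T[3,:] = [+0.1150, -0.0265, -0.0265, +0.0000, -0.1327, +0.1681]
  T[4,:] = [-0.1101, -0.0413, +0.1606, +0.1330, +0.0000, +0.0229]
  T[5,:] = [+0.1657, +0.0166, -0.1105, +0.0939, +0.0829, +0.0000]
|λ(T)| sorted: 0.3171, 0.2547, 0.1435, 0.0855, 0.0855, 0.0835.
ρ = 0.3171; 0.3171 < 1: convergent.

yes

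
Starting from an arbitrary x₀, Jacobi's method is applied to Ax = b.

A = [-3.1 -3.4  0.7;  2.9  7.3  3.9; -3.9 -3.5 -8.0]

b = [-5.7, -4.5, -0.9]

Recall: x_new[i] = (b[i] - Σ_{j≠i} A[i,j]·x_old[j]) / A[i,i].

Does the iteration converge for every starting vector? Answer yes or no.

yes

Diagonal D = diag(-3.1, 7.3, -8); L, U strict lower/upper.
Jacobi: T = -D⁻¹(L+U), T[1,0] = -(2.9)/(7.3) = -0.3973; T[1,1] = 0.
  T[0,:] = [+0.0000, -1.0968, +0.2258]
  T[1,:] = [-0.3973, +0.0000, -0.5342]
  T[2,:] = [-0.4875, -0.4375, +0.0000]
eigenvalue magnitudes: 0.9110, 0.5201, 0.5201.
ρ(T) = max|λ| = 0.9110; 0.9110 < 1, so it converges for any x₀.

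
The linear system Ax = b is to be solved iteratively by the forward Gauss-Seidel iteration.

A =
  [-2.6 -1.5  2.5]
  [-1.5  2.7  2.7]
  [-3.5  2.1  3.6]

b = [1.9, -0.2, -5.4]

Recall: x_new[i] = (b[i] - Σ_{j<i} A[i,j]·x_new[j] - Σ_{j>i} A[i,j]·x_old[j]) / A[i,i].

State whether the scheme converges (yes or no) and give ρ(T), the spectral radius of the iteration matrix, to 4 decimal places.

Split A = D + L + U, D = diag(-2.6, 2.7, 3.6).
Gauss-Seidel: T = -(D+L)⁻¹U, row 0 first, T[0,1] = -(-1.5)/(-2.6) = -0.5769; later rows by forward substitution.
  T[0,:] = [+0.0000  -0.5769  +0.9615]
  T[1,:] = [+0.0000  -0.3205  -0.4658]
  T[2,:] = [+0.0000  -0.3739  +1.2066]
|eigenvalues of T|: 1.3132, 0.4271, 0.0000.
ρ = 1.3132; 1.3132 > 1: divergent.

no, ρ = 1.3132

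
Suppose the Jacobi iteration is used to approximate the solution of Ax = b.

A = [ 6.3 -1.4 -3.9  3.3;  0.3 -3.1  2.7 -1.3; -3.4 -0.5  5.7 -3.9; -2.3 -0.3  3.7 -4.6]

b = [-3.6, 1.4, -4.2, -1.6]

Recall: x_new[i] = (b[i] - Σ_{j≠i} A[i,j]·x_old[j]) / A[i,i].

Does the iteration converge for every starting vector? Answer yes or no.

A = D + L + U where D = diag(6.3, -3.1, 5.7, -4.6).
Jacobi: T = -D⁻¹(L+U), T[2,1] = -(-0.5)/(5.7) = +0.0877; T[2,2] = 0.
  T[0,:] = [+0.0000 +0.2222 +0.6190 -0.5238]
  T[1,:] = [+0.0968 +0.0000 +0.8710 -0.4194]
  T[2,:] = [+0.5965 +0.0877 +0.0000 +0.6842]
  T[3,:] = [-0.5000 -0.0652 +0.8043 +0.0000]
eigenvalue magnitudes: 1.2305, 0.8214, 0.6175, 0.2083.
ρ = 1.2305; 1.2305 > 1 ⇒ diverges.

no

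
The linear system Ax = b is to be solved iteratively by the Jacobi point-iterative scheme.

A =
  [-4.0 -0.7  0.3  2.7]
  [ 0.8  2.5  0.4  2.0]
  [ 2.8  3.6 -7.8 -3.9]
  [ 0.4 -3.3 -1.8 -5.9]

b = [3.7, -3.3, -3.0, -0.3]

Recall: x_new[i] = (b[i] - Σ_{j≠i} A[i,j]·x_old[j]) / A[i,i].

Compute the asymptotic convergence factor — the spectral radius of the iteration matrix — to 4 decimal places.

A = D + L + U where D = diag(-4, 2.5, -7.8, -5.9).
Jacobi T = -D⁻¹(L+U): T[3,1] = -(-3.3)/(-5.9) = -0.5593; T[3,3] = 0.
  T[0,:] = [+0.0000  -0.1750  +0.0750  +0.6750]
  T[1,:] = [-0.3200  +0.0000  -0.1600  -0.8000]
  T[2,:] = [+0.3590  +0.4615  +0.0000  -0.5000]
  T[3,:] = [+0.0678  -0.5593  -0.3051  +0.0000]
|eigenvalues of T|: 0.8956, 0.7105, 0.1255, 0.1255.
ρ(T) = max|λ| = 0.8956; 0.8956 < 1 ⇒ converges.

0.8956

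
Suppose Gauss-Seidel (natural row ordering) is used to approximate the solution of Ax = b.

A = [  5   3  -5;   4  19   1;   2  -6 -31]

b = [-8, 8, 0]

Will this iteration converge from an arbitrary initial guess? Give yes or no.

yes

Let D = diag(5, 19, -31); L, U the strict triangles.
T_GS = -(D+L)⁻¹U: row 0 first, T[0,2] = -(-5)/(5) = +1.0000; later rows by forward substitution.
  T[0,:] = [+0.0000, -0.6000, +1.0000]
  T[1,:] = [+0.0000, +0.1263, -0.2632]
  T[2,:] = [+0.0000, -0.0632, +0.1154]
moduli |λ_i(T)| = 0.2499, 0.0082, 0.0000.
ρ(T) = max|λ| = 0.2499; 0.2499 < 1: convergent.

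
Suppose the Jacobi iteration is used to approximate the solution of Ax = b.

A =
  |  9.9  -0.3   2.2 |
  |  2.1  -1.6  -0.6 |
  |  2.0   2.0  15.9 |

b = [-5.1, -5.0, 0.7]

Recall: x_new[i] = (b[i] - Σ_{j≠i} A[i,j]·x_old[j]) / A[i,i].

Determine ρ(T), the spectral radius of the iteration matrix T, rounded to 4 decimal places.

0.4473

Diagonal D = diag(9.9, -1.6, 15.9); L, U strict lower/upper.
Jacobi: T = -D⁻¹(L+U), T[2,0] = -(2)/(15.9) = -0.1258; T[2,2] = 0.
  T[0,:] = [+0.0000 +0.0303 -0.2222]
  T[1,:] = [+1.3125 +0.0000 -0.3750]
  T[2,:] = [-0.1258 -0.1258 +0.0000]
eigenvalue magnitudes: 0.4473, 0.2919, 0.2919.
ρ(T) = max|λ| = 0.4473; 0.4473 < 1: convergent.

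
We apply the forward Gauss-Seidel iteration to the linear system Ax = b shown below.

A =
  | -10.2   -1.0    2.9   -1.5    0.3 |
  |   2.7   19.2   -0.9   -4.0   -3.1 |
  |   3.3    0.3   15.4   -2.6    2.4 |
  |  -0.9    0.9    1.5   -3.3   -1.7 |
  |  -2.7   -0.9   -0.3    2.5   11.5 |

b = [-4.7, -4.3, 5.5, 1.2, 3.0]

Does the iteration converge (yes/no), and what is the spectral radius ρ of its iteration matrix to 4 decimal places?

yes, ρ = 0.2106

Write A = D+L+U with D = diag(-10.2, 19.2, 15.4, -3.3, 11.5).
GS T = -(D+L)⁻¹U: row 0 first, T[0,1] = -(-1)/(-10.2) = -0.0980; later rows by forward substitution.
  T[0,:] = [+0.0000  -0.0980  +0.2843  -0.1471  +0.0294]
  T[1,:] = [+0.0000  +0.0138  +0.0069  +0.2290  +0.1573]
  T[2,:] = [+0.0000  +0.0207  -0.0611  +0.1959  -0.1652]
  T[3,:] = [+0.0000  +0.0399  -0.1034  +0.1916  -0.5554]
  T[4,:] = [+0.0000  -0.0301  +0.0882  -0.0531  +0.1356]
|roots of det(T-λI)|: 0.2106, 0.0783, 0.0783, 0.0726, 0.0000.
ρ = 0.2106; 0.2106 < 1, so it converges for any x₀.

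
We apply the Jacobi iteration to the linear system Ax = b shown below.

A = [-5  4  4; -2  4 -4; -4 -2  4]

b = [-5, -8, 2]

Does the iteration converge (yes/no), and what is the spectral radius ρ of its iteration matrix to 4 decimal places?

no, ρ = 1.5336

Write A = D+L+U with D = diag(-5, 4, 4).
Jacobi T = -D⁻¹(L+U): T[1,2] = -(-4)/(4) = +1.0000; T[1,1] = 0.
  T[0,:] = [+0.0000, +0.8000, +0.8000]
  T[1,:] = [+0.5000, +0.0000, +1.0000]
  T[2,:] = [+1.0000, +0.5000, +0.0000]
|roots of det(T-λI)|: 1.5336, 0.8075, 0.8075.
spectral radius ρ = 1.5336; 1.5336 > 1 ⇒ diverges.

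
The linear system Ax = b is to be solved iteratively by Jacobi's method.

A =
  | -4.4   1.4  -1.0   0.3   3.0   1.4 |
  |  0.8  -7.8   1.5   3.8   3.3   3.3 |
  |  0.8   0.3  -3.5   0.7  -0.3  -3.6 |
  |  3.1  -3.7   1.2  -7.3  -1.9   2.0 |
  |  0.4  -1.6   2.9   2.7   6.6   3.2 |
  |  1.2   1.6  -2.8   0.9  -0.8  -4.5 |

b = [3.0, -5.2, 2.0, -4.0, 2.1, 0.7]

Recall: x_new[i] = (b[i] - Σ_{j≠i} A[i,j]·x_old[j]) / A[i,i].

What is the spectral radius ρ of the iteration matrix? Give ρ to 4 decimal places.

1.1972

Let D = diag(-4.4, -7.8, -3.5, -7.3, 6.6, -4.5); L, U the strict triangles.
T_J = -D⁻¹(L+U): T[1,2] = -(1.5)/(-7.8) = +0.1923; T[1,1] = 0.
  T[0,:] = [+0.0000, +0.3182, -0.2273, +0.0682, +0.6818, +0.3182]
  T[1,:] = [+0.1026, +0.0000, +0.1923, +0.4872, +0.4231, +0.4231]
  T[2,:] = [+0.2286, +0.0857, +0.0000, +0.2000, -0.0857, -1.0286]
  T[3,:] = [+0.4247, -0.5068, +0.1644, +0.0000, -0.2603, +0.2740]
  T[4,:] = [-0.0606, +0.2424, -0.4394, -0.4091, +0.0000, -0.4848]
  T[5,:] = [+0.2667, +0.3556, -0.6222, +0.2000, -0.1778, +0.0000]
|eigenvalues of T|: 1.1972, 0.9187, 0.4412, 0.4412, 0.2091, 0.2091.
ρ = 1.1972; 1.1972 > 1 ⇒ diverges.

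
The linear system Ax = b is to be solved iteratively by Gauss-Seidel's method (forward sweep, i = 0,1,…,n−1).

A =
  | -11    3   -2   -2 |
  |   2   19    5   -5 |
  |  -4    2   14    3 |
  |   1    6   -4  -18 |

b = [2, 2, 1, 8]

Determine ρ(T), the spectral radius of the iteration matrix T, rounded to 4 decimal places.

0.1844

Diagonal D = diag(-11, 19, 14, -18); L, U strict lower/upper.
GS T = -(D+L)⁻¹U: row 0 first, T[0,1] = -(3)/(-11) = +0.2727; later rows by forward substitution.
  T[0,:] = [+0.0000  +0.2727  -0.1818  -0.1818]
  T[1,:] = [+0.0000  -0.0287  -0.2440  +0.2823]
  T[2,:] = [+0.0000  +0.0820  -0.0171  -0.3066]
  T[3,:] = [+0.0000  -0.0126  -0.0876  +0.1521]
eigenvalue magnitudes: 0.1844, 0.0681, 0.0681, 0.0000.
spectral radius ρ = 0.1844; 0.1844 < 1, so it converges for any x₀.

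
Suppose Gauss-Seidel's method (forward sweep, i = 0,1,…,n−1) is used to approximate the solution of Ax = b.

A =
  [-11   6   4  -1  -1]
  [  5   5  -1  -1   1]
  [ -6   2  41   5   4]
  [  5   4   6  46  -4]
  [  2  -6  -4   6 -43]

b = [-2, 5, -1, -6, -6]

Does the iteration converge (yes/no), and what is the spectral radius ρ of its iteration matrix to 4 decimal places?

yes, ρ = 0.4713

Write A = D+L+U with D = diag(-11, 5, 41, 46, -43).
GS T = -(D+L)⁻¹U: row 0 first, T[0,2] = -(4)/(-11) = +0.3636; later rows by forward substitution.
  T[0,:] = [+0.0000, +0.5455, +0.3636, -0.0909, -0.0909]
  T[1,:] = [+0.0000, -0.5455, -0.1636, +0.2909, -0.1091]
  T[2,:] = [+0.0000, +0.1064, +0.0612, -0.1494, -0.1055]
  T[3,:] = [+0.0000, -0.0257, -0.0333, +0.0041, +0.1201]
  T[4,:] = [+0.0000, +0.0880, +0.0294, -0.0303, +0.0376]
|roots of det(T-λI)|: 0.4713, 0.0610, 0.0566, 0.0331, 0.0000.
spectral radius ρ = 0.4713; 0.4713 < 1 ⇒ converges.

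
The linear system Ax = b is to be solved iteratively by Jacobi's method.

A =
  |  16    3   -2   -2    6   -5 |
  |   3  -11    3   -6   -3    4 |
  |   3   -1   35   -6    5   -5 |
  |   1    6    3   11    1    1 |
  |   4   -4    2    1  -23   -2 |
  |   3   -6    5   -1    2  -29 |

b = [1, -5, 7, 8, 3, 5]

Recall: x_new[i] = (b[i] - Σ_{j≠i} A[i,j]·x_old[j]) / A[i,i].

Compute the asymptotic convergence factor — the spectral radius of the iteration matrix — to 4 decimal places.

A = D + L + U where D = diag(16, -11, 35, 11, -23, -29).
Jacobi T = -D⁻¹(L+U): T[2,0] = -(3)/(35) = -0.0857; T[2,2] = 0.
  T[0,:] = [+0.0000  -0.1875  +0.1250  +0.1250  -0.3750  +0.3125]
  T[1,:] = [+0.2727  +0.0000  +0.2727  -0.5455  -0.2727  +0.3636]
  T[2,:] = [-0.0857  +0.0286  +0.0000  +0.1714  -0.1429  +0.1429]
  T[3,:] = [-0.0909  -0.5455  -0.2727  +0.0000  -0.0909  -0.0909]
  T[4,:] = [+0.1739  -0.1739  +0.0870  +0.0435  +0.0000  -0.0870]
  T[5,:] = [+0.1034  -0.2069  +0.1724  -0.0345  +0.0690  +0.0000]
|eigenvalues of T|: 0.5244, 0.3852, 0.3852, 0.2575, 0.2575, 0.0326.
spectral radius ρ = 0.5244; 0.5244 < 1, so it converges for any x₀.

0.5244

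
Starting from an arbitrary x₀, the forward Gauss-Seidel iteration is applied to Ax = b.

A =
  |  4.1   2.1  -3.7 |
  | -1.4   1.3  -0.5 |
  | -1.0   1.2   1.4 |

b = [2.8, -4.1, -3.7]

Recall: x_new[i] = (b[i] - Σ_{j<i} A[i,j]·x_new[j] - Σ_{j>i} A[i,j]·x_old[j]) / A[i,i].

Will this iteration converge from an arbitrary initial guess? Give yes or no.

Let D = diag(4.1, 1.3, 1.4); L, U the strict triangles.
GS T = -(D+L)⁻¹U: row 0 first, T[0,2] = -(-3.7)/(4.1) = +0.9024; later rows by forward substitution.
  T[0,:] = [+0.0000  -0.5122  +0.9024]
  T[1,:] = [+0.0000  -0.5516  +1.3565]
  T[2,:] = [+0.0000  +0.1069  -0.5181]
|eigenvalues of T|: 0.9161, 0.1536, 0.0000.
ρ = 0.9161; 0.9161 < 1: convergent.

yes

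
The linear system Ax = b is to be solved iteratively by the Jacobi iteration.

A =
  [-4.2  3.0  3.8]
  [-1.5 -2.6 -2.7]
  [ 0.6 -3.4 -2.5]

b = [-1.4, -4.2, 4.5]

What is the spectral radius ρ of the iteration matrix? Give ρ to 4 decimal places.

Diagonal D = diag(-4.2, -2.6, -2.5); L, U strict lower/upper.
T_J = -D⁻¹(L+U): T[2,1] = -(-3.4)/(-2.5) = -1.3600; T[2,2] = 0.
  T[0,:] = [+0.0000 +0.7143 +0.9048]
  T[1,:] = [-0.5769 +0.0000 -1.0385]
  T[2,:] = [+0.2400 -1.3600 +0.0000]
|roots of det(T-λI)|: 1.2781, 0.6451, 0.6451.
spectral radius ρ = 1.2781; 1.2781 > 1: divergent.

1.2781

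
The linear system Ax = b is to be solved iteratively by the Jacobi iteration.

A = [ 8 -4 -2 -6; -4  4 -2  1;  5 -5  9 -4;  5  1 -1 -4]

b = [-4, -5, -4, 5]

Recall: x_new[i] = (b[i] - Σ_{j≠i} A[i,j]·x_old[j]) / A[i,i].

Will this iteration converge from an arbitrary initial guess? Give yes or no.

Write A = D+L+U with D = diag(8, 4, 9, -4).
T_J = -D⁻¹(L+U): T[1,0] = -(-4)/(4) = +1.0000; T[1,1] = 0.
  T[0,:] = [+0.0000, +0.5000, +0.2500, +0.7500]
  T[1,:] = [+1.0000, +0.0000, +0.5000, -0.2500]
  T[2,:] = [-0.5556, +0.5556, +0.0000, +0.4444]
  T[3,:] = [+1.2500, +0.2500, -0.2500, +0.0000]
|roots of det(T-λI)|: 1.2349, 0.8019, 0.8019, 0.3323.
ρ = 1.2349; 1.2349 > 1: divergent.

no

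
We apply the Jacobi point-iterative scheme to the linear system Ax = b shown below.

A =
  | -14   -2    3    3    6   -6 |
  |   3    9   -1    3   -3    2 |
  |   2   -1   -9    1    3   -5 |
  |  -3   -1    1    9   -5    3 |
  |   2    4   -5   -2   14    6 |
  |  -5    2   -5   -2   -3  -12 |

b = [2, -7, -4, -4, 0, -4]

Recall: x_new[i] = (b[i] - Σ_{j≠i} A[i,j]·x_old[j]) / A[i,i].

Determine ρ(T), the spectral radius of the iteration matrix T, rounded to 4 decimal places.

1.1274

Split A = D + L + U, D = diag(-14, 9, -9, 9, 14, -12).
Jacobi: T = -D⁻¹(L+U), T[3,2] = -(1)/(9) = -0.1111; T[3,3] = 0.
  T[0,:] = [+0.0000, -0.1429, +0.2143, +0.2143, +0.4286, -0.4286]
  T[1,:] = [-0.3333, +0.0000, +0.1111, -0.3333, +0.3333, -0.2222]
  T[2,:] = [+0.2222, -0.1111, +0.0000, +0.1111, +0.3333, -0.5556]
  T[3,:] = [+0.3333, +0.1111, -0.1111, +0.0000, +0.5556, -0.3333]
  T[4,:] = [-0.1429, -0.2857, +0.3571, +0.1429, +0.0000, -0.4286]
  T[5,:] = [-0.4167, +0.1667, -0.4167, -0.1667, -0.2500, +0.0000]
|roots of det(T-λI)|: 1.1274, 0.4892, 0.4037, 0.4037, 0.1264, 0.1264.
spectral radius ρ = 1.1274; 1.1274 > 1 ⇒ diverges.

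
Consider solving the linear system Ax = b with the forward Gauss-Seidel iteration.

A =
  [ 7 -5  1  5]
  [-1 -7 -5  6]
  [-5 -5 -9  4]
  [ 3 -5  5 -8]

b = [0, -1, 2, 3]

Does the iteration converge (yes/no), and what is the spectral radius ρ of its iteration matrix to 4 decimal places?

A = D + L + U where D = diag(7, -7, -9, -8).
T_GS = -(D+L)⁻¹U: row 0 first, T[0,1] = -(-5)/(7) = +0.7143; later rows by forward substitution.
  T[0,:] = [+0.0000 +0.7143 -0.1429 -0.7143]
  T[1,:] = [+0.0000 -0.1020 -0.6939 +0.9592]
  T[2,:] = [+0.0000 -0.3401 +0.4649 +0.3084]
  T[3,:] = [+0.0000 +0.1190 +0.6706 -0.6746]
|roots of det(T-λI)|: 1.1299, 0.7125, 0.1056, 0.0000.
ρ = 1.1299; 1.1299 > 1: divergent.

no, ρ = 1.1299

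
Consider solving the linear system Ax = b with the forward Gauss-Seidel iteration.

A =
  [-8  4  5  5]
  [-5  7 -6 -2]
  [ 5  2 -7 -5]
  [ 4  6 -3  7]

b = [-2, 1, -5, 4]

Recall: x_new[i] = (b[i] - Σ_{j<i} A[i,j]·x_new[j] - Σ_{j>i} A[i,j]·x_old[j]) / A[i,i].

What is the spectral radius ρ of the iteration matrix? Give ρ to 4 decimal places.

Let D = diag(-8, 7, -7, 7); L, U the strict triangles.
Gauss-Seidel: T = -(D+L)⁻¹U, row 0 first, T[0,1] = -(4)/(-8) = +0.5000; later rows by forward substitution.
  T[0,:] = [+0.0000  +0.5000  +0.6250  +0.6250]
  T[1,:] = [+0.0000  +0.3571  +1.3036  +0.7321]
  T[2,:] = [+0.0000  +0.4592  +0.8189  -0.0587]
  T[3,:] = [+0.0000  -0.3950  -1.1235  -1.0098]
|roots of det(T-λI)|: 1.2725, 0.9637, 0.1426, 0.0000.
ρ = 1.2725; 1.2725 > 1, so it fails to converge.

1.2725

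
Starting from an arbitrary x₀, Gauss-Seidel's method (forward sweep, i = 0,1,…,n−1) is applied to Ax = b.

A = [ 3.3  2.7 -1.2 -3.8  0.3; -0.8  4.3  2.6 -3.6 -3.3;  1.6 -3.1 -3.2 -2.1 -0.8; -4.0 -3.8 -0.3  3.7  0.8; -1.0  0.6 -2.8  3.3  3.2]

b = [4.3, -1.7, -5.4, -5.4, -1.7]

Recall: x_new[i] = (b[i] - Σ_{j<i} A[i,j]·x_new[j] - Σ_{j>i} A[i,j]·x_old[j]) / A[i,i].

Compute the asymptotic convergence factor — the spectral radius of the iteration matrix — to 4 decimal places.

1.6557

Split A = D + L + U, D = diag(3.3, 4.3, -3.2, 3.7, 3.2).
T_GS = -(D+L)⁻¹U: row 0 first, T[0,3] = -(-3.8)/(3.3) = +1.1515; later rows by forward substitution.
  T[0,:] = [+0.0000  -0.8182  +0.3636  +1.1515  -0.0909]
  T[1,:] = [+0.0000  -0.1522  -0.5370  +1.0514  +0.7505]
  T[2,:] = [+0.0000  -0.2616  +0.7020  -1.0991  -1.0225]
  T[3,:] = [+0.0000  -1.0621  -0.1015  +2.2356  +0.3734]
  T[4,:] = [+0.0000  +0.6392  +0.9332  -3.1045  -1.4489]
|λ(T)| sorted: 1.6557, 0.2966, 0.2966, 0.1506, 0.0000.
ρ = 1.6557; 1.6557 > 1 ⇒ diverges.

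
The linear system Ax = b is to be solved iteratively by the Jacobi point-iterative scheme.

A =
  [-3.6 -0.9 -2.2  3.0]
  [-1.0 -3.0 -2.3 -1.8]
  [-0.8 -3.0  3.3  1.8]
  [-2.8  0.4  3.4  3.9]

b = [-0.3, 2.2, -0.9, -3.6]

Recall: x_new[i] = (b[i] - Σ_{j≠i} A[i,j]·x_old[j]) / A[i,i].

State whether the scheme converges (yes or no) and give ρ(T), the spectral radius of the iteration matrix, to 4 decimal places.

Diagonal D = diag(-3.6, -3, 3.3, 3.9); L, U strict lower/upper.
T_J = -D⁻¹(L+U): T[2,1] = -(-3)/(3.3) = +0.9091; T[2,2] = 0.
  T[0,:] = [+0.0000  -0.2500  -0.6111  +0.8333]
  T[1,:] = [-0.3333  +0.0000  -0.7667  -0.6000]
  T[2,:] = [+0.2424  +0.9091  +0.0000  -0.5455]
  T[3,:] = [+0.7179  -0.1026  -0.8718  +0.0000]
|roots of det(T-λI)|: 1.2481, 0.9012, 0.9012, 0.7562.
ρ(T) = max|λ| = 1.2481; 1.2481 > 1, so it fails to converge.

no, ρ = 1.2481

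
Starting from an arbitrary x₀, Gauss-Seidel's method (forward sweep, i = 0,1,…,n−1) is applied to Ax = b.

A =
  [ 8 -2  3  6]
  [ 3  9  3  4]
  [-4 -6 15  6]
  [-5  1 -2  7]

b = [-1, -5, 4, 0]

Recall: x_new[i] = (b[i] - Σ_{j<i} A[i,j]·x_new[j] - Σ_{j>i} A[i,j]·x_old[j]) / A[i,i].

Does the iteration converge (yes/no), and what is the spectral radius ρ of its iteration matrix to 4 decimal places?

Let D = diag(8, 9, 15, 7); L, U the strict triangles.
T_GS = -(D+L)⁻¹U: row 0 first, T[0,1] = -(-2)/(8) = +0.2500; later rows by forward substitution.
  T[0,:] = [+0.0000 +0.2500 -0.3750 -0.7500]
  T[1,:] = [+0.0000 -0.0833 -0.2083 -0.1944]
  T[2,:] = [+0.0000 +0.0333 -0.1833 -0.6778]
  T[3,:] = [+0.0000 +0.2000 -0.2905 -0.7016]
eigenvalue magnitudes: 0.8791, 0.2151, 0.1259, 0.0000.
ρ(T) = max|λ| = 0.8791; 0.8791 < 1: convergent.

yes, ρ = 0.8791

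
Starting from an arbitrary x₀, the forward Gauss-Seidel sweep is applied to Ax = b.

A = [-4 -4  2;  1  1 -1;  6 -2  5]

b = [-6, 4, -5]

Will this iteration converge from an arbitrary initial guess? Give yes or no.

Diagonal D = diag(-4, 1, 5); L, U strict lower/upper.
GS T = -(D+L)⁻¹U: row 0 first, T[0,2] = -(2)/(-4) = +0.5000; later rows by forward substitution.
  T[0,:] = [+0.0000, -1.0000, +0.5000]
  T[1,:] = [+0.0000, +1.0000, +0.5000]
  T[2,:] = [+0.0000, +1.6000, -0.4000]
|λ(T)| sorted: 1.4358, 0.8358, 0.0000.
ρ(T) = max|λ| = 1.4358; 1.4358 > 1 ⇒ diverges.

no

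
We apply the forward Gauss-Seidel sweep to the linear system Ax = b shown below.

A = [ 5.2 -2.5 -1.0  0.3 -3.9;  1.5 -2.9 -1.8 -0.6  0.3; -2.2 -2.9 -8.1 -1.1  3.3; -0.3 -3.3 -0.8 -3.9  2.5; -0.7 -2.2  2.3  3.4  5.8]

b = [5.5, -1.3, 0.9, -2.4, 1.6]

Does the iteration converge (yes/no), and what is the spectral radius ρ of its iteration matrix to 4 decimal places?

yes, ρ = 0.8451

A = D + L + U where D = diag(5.2, -2.9, -8.1, -3.9, 5.8).
T_GS = -(D+L)⁻¹U: row 0 first, T[0,3] = -(0.3)/(5.2) = -0.0577; later rows by forward substitution.
  T[0,:] = [+0.0000 +0.4808 +0.1923 -0.0577 +0.7500]
  T[1,:] = [+0.0000 +0.2487 -0.5212 -0.2367 +0.4914]
  T[2,:] = [+0.0000 -0.2196 +0.1344 -0.0354 +0.0278]
  T[3,:] = [+0.0000 -0.2024 +0.3987 +0.2120 +0.1619]
  T[4,:] = [+0.0000 +0.3581 -0.4615 -0.2070 +0.1710]
moduli |λ_i(T)| = 0.8451, 0.1727, 0.1465, 0.1465, 0.0000.
ρ = 0.8451; 0.8451 < 1 ⇒ converges.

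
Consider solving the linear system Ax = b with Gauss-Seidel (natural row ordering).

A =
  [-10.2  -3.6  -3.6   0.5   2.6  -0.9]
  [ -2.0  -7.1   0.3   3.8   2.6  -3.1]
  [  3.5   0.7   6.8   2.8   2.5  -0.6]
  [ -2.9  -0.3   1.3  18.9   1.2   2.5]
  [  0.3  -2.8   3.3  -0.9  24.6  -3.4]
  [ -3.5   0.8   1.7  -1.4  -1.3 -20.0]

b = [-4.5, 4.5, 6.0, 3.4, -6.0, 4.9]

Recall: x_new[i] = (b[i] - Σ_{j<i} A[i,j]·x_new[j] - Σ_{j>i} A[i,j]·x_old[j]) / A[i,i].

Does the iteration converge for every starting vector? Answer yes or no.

yes

A = D + L + U where D = diag(-10.2, -7.1, 6.8, 18.9, 24.6, -20).
GS T = -(D+L)⁻¹U: row 0 first, T[0,4] = -(2.6)/(-10.2) = +0.2549; later rows by forward substitution.
  T[0,:] = [+0.0000  -0.3529  -0.3529  +0.0490  +0.2549  -0.0882]
  T[1,:] = [+0.0000  +0.0994  +0.1417  +0.5214  +0.2944  -0.4118]
  T[2,:] = [+0.0000  +0.1714  +0.1671  -0.4907  -0.5292  +0.1760]
  T[3,:] = [+0.0000  -0.0644  -0.0634  +0.0495  +0.0167  -0.1645]
  T[4,:] = [+0.0000  -0.0097  -0.0043  +0.1264  +0.1020  +0.0628]
  T[5,:] = [+0.0000  +0.0855  +0.0864  -0.0411  -0.0856  +0.0214]
|roots of det(T-λI)|: 0.2824, 0.1425, 0.1425, 0.0405, 0.0405, 0.0000.
spectral radius ρ = 0.2824; 0.2824 < 1 ⇒ converges.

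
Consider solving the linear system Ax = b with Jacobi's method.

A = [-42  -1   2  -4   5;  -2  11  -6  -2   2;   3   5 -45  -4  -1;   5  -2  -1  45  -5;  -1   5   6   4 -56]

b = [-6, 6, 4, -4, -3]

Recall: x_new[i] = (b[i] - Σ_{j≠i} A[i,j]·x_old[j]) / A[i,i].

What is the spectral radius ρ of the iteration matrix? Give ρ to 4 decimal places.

0.2184

Split A = D + L + U, D = diag(-42, 11, -45, 45, -56).
T_J = -D⁻¹(L+U): T[4,2] = -(6)/(-56) = +0.1071; T[4,4] = 0.
  T[0,:] = [+0.0000 -0.0238 +0.0476 -0.0952 +0.1190]
  T[1,:] = [+0.1818 +0.0000 +0.5455 +0.1818 -0.1818]
  T[2,:] = [+0.0667 +0.1111 +0.0000 -0.0889 -0.0222]
  T[3,:] = [-0.1111 +0.0444 +0.0222 +0.0000 +0.1111]
  T[4,:] = [-0.0179 +0.0893 +0.1071 +0.0714 +0.0000]
moduli |λ_i(T)| = 0.2184, 0.1755, 0.1755, 0.1629, 0.0469.
ρ(T) = max|λ| = 0.2184; 0.2184 < 1 ⇒ converges.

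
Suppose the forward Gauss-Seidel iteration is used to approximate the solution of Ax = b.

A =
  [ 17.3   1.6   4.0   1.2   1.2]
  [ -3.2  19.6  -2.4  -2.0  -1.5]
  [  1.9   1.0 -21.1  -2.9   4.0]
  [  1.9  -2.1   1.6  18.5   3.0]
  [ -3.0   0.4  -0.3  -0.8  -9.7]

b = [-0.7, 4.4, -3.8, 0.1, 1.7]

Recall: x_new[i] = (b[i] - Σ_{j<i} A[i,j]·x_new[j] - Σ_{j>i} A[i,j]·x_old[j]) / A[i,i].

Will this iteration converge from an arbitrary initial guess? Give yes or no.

yes

A = D + L + U where D = diag(17.3, 19.6, -21.1, 18.5, -9.7).
T_GS = -(D+L)⁻¹U: row 0 first, T[0,4] = -(1.2)/(17.3) = -0.0694; later rows by forward substitution.
  T[0,:] = [+0.0000, -0.0925, -0.2312, -0.0694, -0.0694]
  T[1,:] = [+0.0000, -0.0151, +0.0847, +0.0907, +0.0652]
  T[2,:] = [+0.0000, -0.0090, -0.0168, -0.1394, +0.1864]
  T[3,:] = [+0.0000, +0.0086, +0.0348, +0.0295, -0.1638]
  T[4,:] = [+0.0000, +0.0276, +0.0727, +0.0271, +0.0319]
eigenvalue magnitudes: 0.1549, 0.0932, 0.0932, 0.0581, 0.0000.
ρ = 0.1549; 0.1549 < 1, so it converges for any x₀.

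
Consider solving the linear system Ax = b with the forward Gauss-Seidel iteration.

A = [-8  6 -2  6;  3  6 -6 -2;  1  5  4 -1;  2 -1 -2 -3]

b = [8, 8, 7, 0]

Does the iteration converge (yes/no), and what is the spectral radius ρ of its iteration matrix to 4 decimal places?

no, ρ = 1.5993

Split A = D + L + U, D = diag(-8, 6, 4, -3).
GS T = -(D+L)⁻¹U: row 0 first, T[0,3] = -(6)/(-8) = +0.7500; later rows by forward substitution.
  T[0,:] = [+0.0000  +0.7500  -0.2500  +0.7500]
  T[1,:] = [+0.0000  -0.3750  +1.1250  -0.0417]
  T[2,:] = [+0.0000  +0.2812  -1.3437  +0.1146]
  T[3,:] = [+0.0000  +0.4375  +0.3542  +0.4375]
moduli |λ_i(T)| = 1.5993, 0.4807, 0.1626, 0.0000.
ρ = 1.5993; 1.5993 > 1, so it fails to converge.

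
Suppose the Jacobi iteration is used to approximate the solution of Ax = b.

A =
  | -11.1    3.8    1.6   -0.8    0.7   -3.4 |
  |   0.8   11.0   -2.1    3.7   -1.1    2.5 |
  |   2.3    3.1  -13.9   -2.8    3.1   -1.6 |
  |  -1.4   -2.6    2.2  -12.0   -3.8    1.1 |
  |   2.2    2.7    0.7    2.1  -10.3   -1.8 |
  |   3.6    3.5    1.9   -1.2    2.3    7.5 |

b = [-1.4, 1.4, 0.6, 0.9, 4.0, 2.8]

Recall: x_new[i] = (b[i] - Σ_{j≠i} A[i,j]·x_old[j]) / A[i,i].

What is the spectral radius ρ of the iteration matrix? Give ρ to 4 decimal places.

0.9033

A = D + L + U where D = diag(-11.1, 11, -13.9, -12, -10.3, 7.5).
T_J = -D⁻¹(L+U): T[3,0] = -(-1.4)/(-12) = -0.1167; T[3,3] = 0.
  T[0,:] = [+0.0000  +0.3423  +0.1441  -0.0721  +0.0631  -0.3063]
  T[1,:] = [-0.0727  +0.0000  +0.1909  -0.3364  +0.1000  -0.2273]
  T[2,:] = [+0.1655  +0.2230  +0.0000  -0.2014  +0.2230  -0.1151]
  T[3,:] = [-0.1167  -0.2167  +0.1833  +0.0000  -0.3167  +0.0917]
  T[4,:] = [+0.2136  +0.2621  +0.0680  +0.2039  +0.0000  -0.1748]
  T[5,:] = [-0.4800  -0.4667  -0.2533  +0.1600  -0.3067  +0.0000]
|roots of det(T-λI)|: 0.9033, 0.3492, 0.3245, 0.3245, 0.1293, 0.1147.
ρ(T) = max|λ| = 0.9033; 0.9033 < 1: convergent.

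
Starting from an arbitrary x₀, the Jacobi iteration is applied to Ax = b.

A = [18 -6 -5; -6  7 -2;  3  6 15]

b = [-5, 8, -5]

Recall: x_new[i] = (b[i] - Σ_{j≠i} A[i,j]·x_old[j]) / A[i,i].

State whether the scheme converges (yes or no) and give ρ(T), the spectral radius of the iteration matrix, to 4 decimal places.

yes, ρ = 0.5643

Write A = D+L+U with D = diag(18, 7, 15).
Jacobi T = -D⁻¹(L+U): T[1,2] = -(-2)/(7) = +0.2857; T[1,1] = 0.
  T[0,:] = [+0.0000  +0.3333  +0.2778]
  T[1,:] = [+0.8571  +0.0000  +0.2857]
  T[2,:] = [-0.2000  -0.4000  +0.0000]
moduli |λ_i(T)| = 0.5643, 0.4500, 0.4500.
ρ(T) = max|λ| = 0.5643; 0.5643 < 1, so it converges for any x₀.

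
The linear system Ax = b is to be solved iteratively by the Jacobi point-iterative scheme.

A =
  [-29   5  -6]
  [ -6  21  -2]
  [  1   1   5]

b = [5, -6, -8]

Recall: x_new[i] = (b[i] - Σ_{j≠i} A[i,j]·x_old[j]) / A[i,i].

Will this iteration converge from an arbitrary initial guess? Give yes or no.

A = D + L + U where D = diag(-29, 21, 5).
Jacobi T = -D⁻¹(L+U): T[1,0] = -(-6)/(21) = +0.2857; T[1,1] = 0.
  T[0,:] = [+0.0000, +0.1724, -0.2069]
  T[1,:] = [+0.2857, +0.0000, +0.0952]
  T[2,:] = [-0.2000, -0.2000, +0.0000]
|λ(T)| sorted: 0.3143, 0.1648, 0.1648.
spectral radius ρ = 0.3143; 0.3143 < 1 ⇒ converges.

yes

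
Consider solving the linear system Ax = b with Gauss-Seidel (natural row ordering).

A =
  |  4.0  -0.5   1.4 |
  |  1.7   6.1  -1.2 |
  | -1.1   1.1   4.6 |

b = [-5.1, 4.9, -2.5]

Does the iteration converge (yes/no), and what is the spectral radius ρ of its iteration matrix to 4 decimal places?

Let D = diag(4, 6.1, 4.6); L, U the strict triangles.
T_GS = -(D+L)⁻¹U: row 0 first, T[0,1] = -(-0.5)/(4) = +0.1250; later rows by forward substitution.
  T[0,:] = [+0.0000 +0.1250 -0.3500]
  T[1,:] = [+0.0000 -0.0348 +0.2943]
  T[2,:] = [+0.0000 +0.0382 -0.1541]
eigenvalue magnitudes: 0.2161, 0.0272, 0.0000.
spectral radius ρ = 0.2161; 0.2161 < 1: convergent.

yes, ρ = 0.2161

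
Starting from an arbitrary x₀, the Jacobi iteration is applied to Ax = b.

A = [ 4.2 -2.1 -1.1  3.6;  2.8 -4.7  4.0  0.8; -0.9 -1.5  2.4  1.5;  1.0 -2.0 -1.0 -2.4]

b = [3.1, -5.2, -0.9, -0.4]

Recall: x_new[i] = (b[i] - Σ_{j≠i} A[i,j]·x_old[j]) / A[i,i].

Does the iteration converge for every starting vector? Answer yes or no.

Diagonal D = diag(4.2, -4.7, 2.4, -2.4); L, U strict lower/upper.
T_J = -D⁻¹(L+U): T[3,2] = -(-1)/(-2.4) = -0.4167; T[3,3] = 0.
  T[0,:] = [+0.0000, +0.5000, +0.2619, -0.8571]
  T[1,:] = [+0.5957, +0.0000, +0.8511, +0.1702]
  T[2,:] = [+0.3750, +0.6250, +0.0000, -0.6250]
  T[3,:] = [+0.4167, -0.8333, -0.4167, +0.0000]
eigenvalue magnitudes: 1.3482, 0.8449, 0.8449, 0.4738.
ρ(T) = max|λ| = 1.3482; 1.3482 > 1 ⇒ diverges.

no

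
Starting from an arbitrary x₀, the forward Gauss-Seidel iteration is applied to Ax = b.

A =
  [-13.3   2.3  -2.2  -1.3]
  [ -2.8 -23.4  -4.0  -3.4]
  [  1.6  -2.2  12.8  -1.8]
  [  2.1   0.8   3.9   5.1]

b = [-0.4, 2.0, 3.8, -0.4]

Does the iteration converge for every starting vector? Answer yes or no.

Let D = diag(-13.3, -23.4, 12.8, 5.1); L, U the strict triangles.
GS T = -(D+L)⁻¹U: row 0 first, T[0,1] = -(2.3)/(-13.3) = +0.1729; later rows by forward substitution.
  T[0,:] = [+0.0000  +0.1729  -0.1654  -0.0977]
  T[1,:] = [+0.0000  -0.0207  -0.1511  -0.1336]
  T[2,:] = [+0.0000  -0.0252  -0.0053  +0.1299]
  T[3,:] = [+0.0000  -0.0487  +0.0959  -0.0381]
|eigenvalues of T|: 0.1522, 0.1293, 0.0870, 0.0000.
ρ = 0.1522; 0.1522 < 1 ⇒ converges.

yes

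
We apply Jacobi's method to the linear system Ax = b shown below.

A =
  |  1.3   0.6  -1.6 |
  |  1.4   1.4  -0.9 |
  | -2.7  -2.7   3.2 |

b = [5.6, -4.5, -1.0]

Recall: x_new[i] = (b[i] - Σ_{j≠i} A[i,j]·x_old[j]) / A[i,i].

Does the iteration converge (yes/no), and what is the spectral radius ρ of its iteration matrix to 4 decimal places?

no, ρ = 1.6766

Write A = D+L+U with D = diag(1.3, 1.4, 3.2).
Jacobi: T = -D⁻¹(L+U), T[2,0] = -(-2.7)/(3.2) = +0.8438; T[2,2] = 0.
  T[0,:] = [+0.0000, -0.4615, +1.2308]
  T[1,:] = [-1.0000, +0.0000, +0.6429]
  T[2,:] = [+0.8438, +0.8438, +0.0000]
eigenvalue magnitudes: 1.6766, 0.8767, 0.8767.
spectral radius ρ = 1.6766; 1.6766 > 1, so it fails to converge.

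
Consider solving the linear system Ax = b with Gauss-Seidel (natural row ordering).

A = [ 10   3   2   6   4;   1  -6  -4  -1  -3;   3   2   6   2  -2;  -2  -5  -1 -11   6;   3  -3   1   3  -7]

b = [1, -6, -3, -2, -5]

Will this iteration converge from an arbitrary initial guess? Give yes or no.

yes

Let D = diag(10, -6, 6, -11, -7); L, U the strict triangles.
Gauss-Seidel: T = -(D+L)⁻¹U, row 0 first, T[0,4] = -(4)/(10) = -0.4000; later rows by forward substitution.
  T[0,:] = [+0.0000, -0.3000, -0.2000, -0.6000, -0.4000]
  T[1,:] = [+0.0000, -0.0500, -0.7000, -0.2667, -0.5667]
  T[2,:] = [+0.0000, +0.1667, +0.3333, +0.0556, +0.7222]
  T[3,:] = [+0.0000, +0.0621, +0.3242, +0.2253, +0.8101]
  T[4,:] = [+0.0000, -0.0567, +0.4009, -0.0384, +0.5218]
|λ(T)| sorted: 0.9209, 0.2632, 0.2632, 0.2442, 0.0000.
ρ = 0.9209; 0.9209 < 1, so it converges for any x₀.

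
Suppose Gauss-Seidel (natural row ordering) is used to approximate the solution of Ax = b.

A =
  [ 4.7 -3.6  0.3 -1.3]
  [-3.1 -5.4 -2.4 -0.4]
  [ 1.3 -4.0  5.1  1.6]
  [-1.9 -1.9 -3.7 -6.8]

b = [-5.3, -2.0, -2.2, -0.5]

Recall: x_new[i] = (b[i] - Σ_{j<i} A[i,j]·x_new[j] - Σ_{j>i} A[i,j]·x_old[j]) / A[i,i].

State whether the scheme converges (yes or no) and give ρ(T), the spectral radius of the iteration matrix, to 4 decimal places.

yes, ρ = 0.6558

Write A = D+L+U with D = diag(4.7, -5.4, 5.1, -6.8).
Gauss-Seidel: T = -(D+L)⁻¹U, row 0 first, T[0,3] = -(-1.3)/(4.7) = +0.2766; later rows by forward substitution.
  T[0,:] = [+0.0000  +0.7660  -0.0638  +0.2766]
  T[1,:] = [+0.0000  -0.4397  -0.4078  -0.2329]
  T[2,:] = [+0.0000  -0.5401  -0.3036  -0.5669]
  T[3,:] = [+0.0000  +0.2027  +0.2970  +0.2962]
eigenvalue magnitudes: 0.6558, 0.2133, 0.2133, 0.0000.
spectral radius ρ = 0.6558; 0.6558 < 1, so it converges for any x₀.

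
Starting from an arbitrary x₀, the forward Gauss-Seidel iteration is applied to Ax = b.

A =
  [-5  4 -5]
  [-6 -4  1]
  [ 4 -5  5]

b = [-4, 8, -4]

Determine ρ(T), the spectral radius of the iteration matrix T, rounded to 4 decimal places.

Let D = diag(-5, -4, 5); L, U the strict triangles.
Gauss-Seidel: T = -(D+L)⁻¹U, row 0 first, T[0,1] = -(4)/(-5) = +0.8000; later rows by forward substitution.
  T[0,:] = [+0.0000 +0.8000 -1.0000]
  T[1,:] = [+0.0000 -1.2000 +1.7500]
  T[2,:] = [+0.0000 -1.8400 +2.5500]
|roots of det(T-λI)|: 1.2187, 0.1313, 0.0000.
spectral radius ρ = 1.2187; 1.2187 > 1 ⇒ diverges.

1.2187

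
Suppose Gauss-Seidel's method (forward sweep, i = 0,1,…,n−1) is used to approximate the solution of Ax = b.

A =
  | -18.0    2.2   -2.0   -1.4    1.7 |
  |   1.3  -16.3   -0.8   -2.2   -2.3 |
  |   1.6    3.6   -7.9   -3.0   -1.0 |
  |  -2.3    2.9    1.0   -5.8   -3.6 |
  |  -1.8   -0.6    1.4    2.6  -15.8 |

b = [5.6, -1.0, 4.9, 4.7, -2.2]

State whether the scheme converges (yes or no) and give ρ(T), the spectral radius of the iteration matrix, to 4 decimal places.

A = D + L + U where D = diag(-18, -16.3, -7.9, -5.8, -15.8).
GS T = -(D+L)⁻¹U: row 0 first, T[0,3] = -(-1.4)/(-18) = -0.0778; later rows by forward substitution.
  T[0,:] = [+0.0000  +0.1222  -0.1111  -0.0778  +0.0944]
  T[1,:] = [+0.0000  +0.0097  -0.0579  -0.1412  -0.1336]
  T[2,:] = [+0.0000  +0.0292  -0.0489  -0.4598  -0.1683]
  T[3,:] = [+0.0000  -0.0386  +0.0067  -0.1190  -0.7539]
  T[4,:] = [+0.0000  -0.0181  +0.0116  -0.0461  -0.1447]
moduli |λ_i(T)| = 0.3174, 0.1031, 0.0701, 0.0701, 0.0000.
ρ(T) = max|λ| = 0.3174; 0.3174 < 1, so it converges for any x₀.

yes, ρ = 0.3174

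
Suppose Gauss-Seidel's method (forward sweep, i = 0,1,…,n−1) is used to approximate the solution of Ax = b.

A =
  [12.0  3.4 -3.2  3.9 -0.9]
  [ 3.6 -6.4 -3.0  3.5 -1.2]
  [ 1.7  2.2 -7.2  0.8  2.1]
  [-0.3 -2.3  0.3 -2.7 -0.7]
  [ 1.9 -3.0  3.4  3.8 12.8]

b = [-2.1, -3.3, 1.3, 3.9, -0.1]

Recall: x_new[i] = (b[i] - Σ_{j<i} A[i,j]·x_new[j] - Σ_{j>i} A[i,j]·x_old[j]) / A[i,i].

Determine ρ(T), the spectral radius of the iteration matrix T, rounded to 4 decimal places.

Write A = D+L+U with D = diag(12, -6.4, -7.2, -2.7, 12.8).
GS T = -(D+L)⁻¹U: row 0 first, T[0,3] = -(3.9)/(12) = -0.3250; later rows by forward substitution.
  T[0,:] = [+0.0000, -0.2833, +0.2667, -0.3250, +0.0750]
  T[1,:] = [+0.0000, -0.1594, -0.3187, +0.3641, -0.1453]
  T[2,:] = [+0.0000, -0.1156, -0.0344, +0.1456, +0.2650]
  T[3,:] = [+0.0000, +0.1544, +0.2381, -0.2578, -0.1144]
  T[4,:] = [+0.0000, -0.0104, -0.1758, +0.1714, -0.0816]
|λ(T)| sorted: 0.5191, 0.1566, 0.1566, 0.0446, 0.0000.
ρ(T) = max|λ| = 0.5191; 0.5191 < 1: convergent.

0.5191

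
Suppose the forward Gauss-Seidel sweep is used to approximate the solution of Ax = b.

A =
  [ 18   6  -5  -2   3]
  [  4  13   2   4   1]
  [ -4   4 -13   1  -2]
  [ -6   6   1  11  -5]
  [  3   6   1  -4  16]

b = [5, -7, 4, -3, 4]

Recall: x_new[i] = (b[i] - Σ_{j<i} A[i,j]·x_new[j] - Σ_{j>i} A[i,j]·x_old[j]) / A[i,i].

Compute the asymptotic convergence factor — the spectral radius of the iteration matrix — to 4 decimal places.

0.5120

Split A = D + L + U, D = diag(18, 13, -13, 11, 16).
Gauss-Seidel: T = -(D+L)⁻¹U, row 0 first, T[0,3] = -(-2)/(18) = +0.1111; later rows by forward substitution.
  T[0,:] = [+0.0000, -0.3333, +0.2778, +0.1111, -0.1667]
  T[1,:] = [+0.0000, +0.1026, -0.2393, -0.3419, -0.0256]
  T[2,:] = [+0.0000, +0.1341, -0.1591, -0.0625, -0.1105]
  T[3,:] = [+0.0000, -0.2500, +0.2965, +0.2528, +0.3877]
  T[4,:] = [+0.0000, -0.0468, +0.1217, +0.1745, +0.1447]
|roots of det(T-λI)|: 0.5120, 0.1775, 0.0641, 0.0577, 0.0000.
ρ = 0.5120; 0.5120 < 1 ⇒ converges.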